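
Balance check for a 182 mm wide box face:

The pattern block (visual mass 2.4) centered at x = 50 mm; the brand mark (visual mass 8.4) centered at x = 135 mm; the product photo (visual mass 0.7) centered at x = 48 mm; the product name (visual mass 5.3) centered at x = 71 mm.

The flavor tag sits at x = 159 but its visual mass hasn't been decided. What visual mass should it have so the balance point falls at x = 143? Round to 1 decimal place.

w ≈ 46.2

Known weights sum to 2.4 + 8.4 + 0.7 + 5.3 = 16.8; their moment is 2.4·50 + 8.4·135 + 0.7·48 + 5.3·71 = 1663.9.
Balance at x = 143 requires (1663.9 + w·159) / (16.8 + w) = 143.
Solving: w = (143·16.8 − 1663.9) / (159 − 143) = 738.5 / 16 ≈ 46.16.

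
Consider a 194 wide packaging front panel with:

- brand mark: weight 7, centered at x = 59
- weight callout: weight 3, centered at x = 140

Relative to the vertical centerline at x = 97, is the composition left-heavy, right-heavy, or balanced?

Σw = 7 + 3 = 10.
x-moment: 7·59 + 3·140 = 833; centroid 833/10 ≈ 83.30.
Since 83.3 is left of 97, the composition reads left-heavy.

left-heavy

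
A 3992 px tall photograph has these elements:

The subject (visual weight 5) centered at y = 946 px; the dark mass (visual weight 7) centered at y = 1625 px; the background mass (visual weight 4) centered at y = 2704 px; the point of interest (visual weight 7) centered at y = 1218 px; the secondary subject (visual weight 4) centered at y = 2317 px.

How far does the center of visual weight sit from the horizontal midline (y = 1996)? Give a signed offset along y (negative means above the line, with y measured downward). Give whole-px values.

≈ -340 px

Σw = 5 + 7 + 4 + 7 + 4 = 27.
y: (5·946 + 7·1625 + 4·2704 + 7·1218 + 4·2317) / 27 = 44715 / 27 ≈ 1656.11
Offset from y = 1996: 1656.11 − 1996 ≈ -339.89.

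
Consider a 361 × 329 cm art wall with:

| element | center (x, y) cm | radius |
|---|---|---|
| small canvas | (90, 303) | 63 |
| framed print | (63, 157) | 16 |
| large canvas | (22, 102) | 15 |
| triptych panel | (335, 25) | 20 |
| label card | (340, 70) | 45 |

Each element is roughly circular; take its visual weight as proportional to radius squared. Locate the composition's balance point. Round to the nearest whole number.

r² weights: small canvas 63² = 3969, framed print 16² = 256, large canvas 15² = 225, triptych panel 20² = 400, label card 45² = 2025. Total = 6875.
Σw·x = 3969·90 + 256·63 + 225·22 + 400·335 + 2025·340 = 1200788, so x̄ = 1200788/6875 ≈ 174.66.
Σw·y = 3969·303 + 256·157 + 225·102 + 400·25 + 2025·70 = 1417499, so ȳ = 1417499/6875 ≈ 206.18.

(175, 206)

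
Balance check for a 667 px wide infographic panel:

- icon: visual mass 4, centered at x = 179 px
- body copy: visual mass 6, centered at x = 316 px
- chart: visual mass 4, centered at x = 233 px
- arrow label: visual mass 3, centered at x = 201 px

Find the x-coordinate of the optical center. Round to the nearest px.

x ≈ 244

Σw = 4 + 6 + 4 + 3 = 17.
x-moment: 4·179 + 6·316 + 4·233 + 3·201 = 4147; centroid 4147/17 ≈ 243.94.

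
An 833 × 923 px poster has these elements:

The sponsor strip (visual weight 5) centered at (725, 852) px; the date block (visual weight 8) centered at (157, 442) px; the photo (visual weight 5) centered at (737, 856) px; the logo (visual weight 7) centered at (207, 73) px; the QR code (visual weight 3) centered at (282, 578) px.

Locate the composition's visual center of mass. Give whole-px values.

Total weight = 5 + 8 + 5 + 7 + 3 = 28.
Σw·x = 5·725 + 8·157 + 5·737 + 7·207 + 3·282 = 10861, so x̄ = 10861/28 ≈ 387.89.
Σw·y = 5·852 + 8·442 + 5·856 + 7·73 + 3·578 = 14321, so ȳ = 14321/28 ≈ 511.46.

(388, 511)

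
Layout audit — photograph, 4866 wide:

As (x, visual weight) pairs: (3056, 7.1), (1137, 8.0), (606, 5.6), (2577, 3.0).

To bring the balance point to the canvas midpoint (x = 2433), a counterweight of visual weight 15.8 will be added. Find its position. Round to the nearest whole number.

New total weight: (7.1 + 8.0 + 5.6 + 3.0) + 15.8 = 39.5.
x: target moment 39.5×2433 = 96103.5; current 7.1·3056 + 8.0·1137 + 5.6·606 + 3.0·2577 = 41918.2; the counterweight supplies 54185.3, so x = 54185.3/15.8 ≈ 3429.45.

x ≈ 3429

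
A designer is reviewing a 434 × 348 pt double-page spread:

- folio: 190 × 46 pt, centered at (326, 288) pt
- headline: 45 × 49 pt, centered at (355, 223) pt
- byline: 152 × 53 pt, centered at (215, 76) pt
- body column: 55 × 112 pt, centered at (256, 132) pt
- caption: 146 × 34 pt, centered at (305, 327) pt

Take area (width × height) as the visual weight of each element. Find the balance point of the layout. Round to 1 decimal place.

Taking area as weight: folio 190·46 = 8740, headline 45·49 = 2205, byline 152·53 = 8056, body column 55·112 = 6160, caption 146·34 = 4964. Sum 30125.
x-moment: 8740·326 + 2205·355 + 8056·215 + 6160·256 + 4964·305 = 8455035; centroid 8455035/30125 ≈ 280.67.
y-moment: 8740·288 + 2205·223 + 8056·76 + 6160·132 + 4964·327 = 6057439; centroid 6057439/30125 ≈ 201.08.

(280.7, 201.1)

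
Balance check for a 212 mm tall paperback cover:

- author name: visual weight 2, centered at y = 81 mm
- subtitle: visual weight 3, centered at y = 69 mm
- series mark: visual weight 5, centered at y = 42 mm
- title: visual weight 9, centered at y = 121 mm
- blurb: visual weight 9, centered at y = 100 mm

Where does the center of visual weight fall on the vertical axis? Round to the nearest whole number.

Total weight = 2 + 3 + 5 + 9 + 9 = 28.
y-moment: 2·81 + 3·69 + 5·42 + 9·121 + 9·100 = 2568; centroid 2568/28 ≈ 91.71.

y ≈ 92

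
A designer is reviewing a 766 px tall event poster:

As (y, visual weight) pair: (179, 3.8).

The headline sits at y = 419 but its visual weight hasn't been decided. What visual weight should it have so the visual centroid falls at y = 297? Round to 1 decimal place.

The single fixed element contributes weight 3.8, moment 3.8·179 = 680.2.
Balance at y = 297 requires (680.2 + w·419) / (3.8 + w) = 297.
Solving: w = (297·3.8 − 680.2) / (419 − 297) = 448.4 / 122 ≈ 3.68.

w ≈ 3.7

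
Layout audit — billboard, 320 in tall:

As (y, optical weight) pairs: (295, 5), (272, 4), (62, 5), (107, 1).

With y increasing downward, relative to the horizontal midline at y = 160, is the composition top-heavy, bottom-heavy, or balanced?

bottom-heavy

Total weight = 5 + 4 + 5 + 1 = 15.
Σw·y = 5·295 + 4·272 + 5·62 + 1·107 = 2980, so ȳ = 2980/15 ≈ 198.67.
Since 198.7 is below (larger y than) 160, the composition reads bottom-heavy.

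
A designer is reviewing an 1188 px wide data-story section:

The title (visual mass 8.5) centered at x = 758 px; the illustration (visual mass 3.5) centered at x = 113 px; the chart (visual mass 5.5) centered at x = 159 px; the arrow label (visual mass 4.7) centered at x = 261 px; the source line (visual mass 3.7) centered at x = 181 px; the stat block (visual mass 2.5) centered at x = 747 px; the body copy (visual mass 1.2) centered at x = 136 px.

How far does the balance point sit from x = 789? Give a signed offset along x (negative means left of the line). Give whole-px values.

≈ -396 px

Weights sum to 8.5 + 3.5 + 5.5 + 4.7 + 3.7 + 2.5 + 1.2 = 29.6.
x: (8.5·758 + 3.5·113 + 5.5·159 + 4.7·261 + 3.7·181 + 2.5·747 + 1.2·136) / 29.6 = 11640.1 / 29.6 ≈ 393.25
Difference: 393.25 − 789 ≈ -395.75.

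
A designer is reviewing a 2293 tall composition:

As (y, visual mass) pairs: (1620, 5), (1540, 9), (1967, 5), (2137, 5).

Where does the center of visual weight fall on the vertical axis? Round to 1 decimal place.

Σw = 5 + 9 + 5 + 5 = 24.
y: (5·1620 + 9·1540 + 5·1967 + 5·2137) / 24 = 42480 / 24 ≈ 1770.00

y ≈ 1770.0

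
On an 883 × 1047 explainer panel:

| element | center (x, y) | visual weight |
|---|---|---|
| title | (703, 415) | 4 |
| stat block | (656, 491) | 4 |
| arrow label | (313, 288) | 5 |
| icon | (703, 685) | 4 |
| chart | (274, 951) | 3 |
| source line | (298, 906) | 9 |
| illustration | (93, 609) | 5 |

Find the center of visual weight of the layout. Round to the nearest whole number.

(405, 643)

Σw = 4 + 4 + 5 + 4 + 3 + 9 + 5 = 34.
x: moment 13782 / weight 34 ≈ 405.35
Σw·y = 21856; ȳ = 21856/34 ≈ 642.82.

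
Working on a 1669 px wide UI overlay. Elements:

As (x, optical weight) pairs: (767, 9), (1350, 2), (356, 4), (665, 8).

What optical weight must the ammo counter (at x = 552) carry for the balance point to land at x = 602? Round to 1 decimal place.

w ≈ 50.0

Known weights sum to 9 + 2 + 4 + 8 = 23; their moment is 9·767 + 2·1350 + 4·356 + 8·665 = 16347.
Balance at x = 602 requires (16347 + w·552) / (23 + w) = 602.
So w = (602·23 − 16347)/(552 − 602) = -2501/-50 ≈ 50.02.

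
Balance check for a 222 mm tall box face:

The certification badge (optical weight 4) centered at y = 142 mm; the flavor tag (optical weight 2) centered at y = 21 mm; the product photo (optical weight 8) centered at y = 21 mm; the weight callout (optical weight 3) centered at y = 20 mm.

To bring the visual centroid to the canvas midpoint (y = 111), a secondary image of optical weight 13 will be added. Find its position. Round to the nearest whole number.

y ≈ 192

With the secondary image, Σw becomes 4 + 2 + 8 + 3 + 13 = 30.
y: need Σw·y = 30·111 = 3330. Existing = 4·142 + 2·21 + 8·21 + 3·20 = 838. Remainder 2492 / 13 ≈ 191.69.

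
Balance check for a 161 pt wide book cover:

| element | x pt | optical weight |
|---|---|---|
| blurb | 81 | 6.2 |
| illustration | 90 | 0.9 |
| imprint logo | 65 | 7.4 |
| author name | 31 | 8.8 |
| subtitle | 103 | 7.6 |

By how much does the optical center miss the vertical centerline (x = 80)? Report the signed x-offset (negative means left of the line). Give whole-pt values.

≈ -11 pt

Total weight = 6.2 + 0.9 + 7.4 + 8.8 + 7.6 = 30.9.
x: (6.2·81 + 0.9·90 + 7.4·65 + 8.8·31 + 7.6·103) / 30.9 = 2119.8 / 30.9 ≈ 68.60
Against x = 80, that's 68.60 − 80 = -11.40.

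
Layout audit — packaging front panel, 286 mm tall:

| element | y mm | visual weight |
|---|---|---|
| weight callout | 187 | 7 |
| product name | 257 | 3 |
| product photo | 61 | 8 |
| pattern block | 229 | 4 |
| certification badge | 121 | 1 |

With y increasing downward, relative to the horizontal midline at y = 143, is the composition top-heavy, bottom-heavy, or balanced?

bottom-heavy

Weights sum to 7 + 3 + 8 + 4 + 1 = 23.
y: (7·187 + 3·257 + 8·61 + 4·229 + 1·121) / 23 = 3605 / 23 ≈ 156.74
Since 156.7 is below (larger y than) 143, the composition reads bottom-heavy.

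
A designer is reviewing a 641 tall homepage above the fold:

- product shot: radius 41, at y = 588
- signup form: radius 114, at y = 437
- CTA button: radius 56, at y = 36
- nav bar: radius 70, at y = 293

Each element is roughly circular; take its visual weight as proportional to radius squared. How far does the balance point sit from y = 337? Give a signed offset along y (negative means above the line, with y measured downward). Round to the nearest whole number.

Weights ∝ r²: product shot 41² = 1681, signup form 114² = 12996, CTA button 56² = 3136, nav bar 70² = 4900; Σw = 22713.
Σw·y = 1681·588 + 12996·437 + 3136·36 + 4900·293 = 8216276, so ȳ = 8216276/22713 ≈ 361.74.
Against y = 337, that's 361.74 − 337 = 24.74.

≈ 25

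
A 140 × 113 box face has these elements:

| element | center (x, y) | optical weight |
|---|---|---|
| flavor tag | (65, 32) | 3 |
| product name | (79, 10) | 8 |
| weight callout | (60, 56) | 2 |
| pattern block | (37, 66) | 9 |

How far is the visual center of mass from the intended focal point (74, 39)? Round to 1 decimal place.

Total weight = 3 + 8 + 2 + 9 = 22.
Σw·x = 3·65 + 8·79 + 2·60 + 9·37 = 1280, so x̄ = 1280/22 ≈ 58.18.
Σw·y = 3·32 + 8·10 + 2·56 + 9·66 = 882, so ȳ = 882/22 ≈ 40.09.
From (74, 39): dx = -15.82, dy = 1.09, so the distance is √(dx²+dy²) ≈ 15.86.

≈ 15.9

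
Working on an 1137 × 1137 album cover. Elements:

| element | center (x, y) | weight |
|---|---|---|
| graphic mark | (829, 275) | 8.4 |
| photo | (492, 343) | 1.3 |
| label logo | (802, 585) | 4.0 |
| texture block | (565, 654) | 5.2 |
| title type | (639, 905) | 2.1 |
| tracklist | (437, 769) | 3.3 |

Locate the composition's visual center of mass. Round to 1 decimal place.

(680.4, 532.3)

Σw = 8.4 + 1.3 + 4.0 + 5.2 + 2.1 + 3.3 = 24.3.
x: moment 16533.2 / weight 24.3 ≈ 680.38
Σw·y = 12934.9; ȳ = 12934.9/24.3 ≈ 532.30.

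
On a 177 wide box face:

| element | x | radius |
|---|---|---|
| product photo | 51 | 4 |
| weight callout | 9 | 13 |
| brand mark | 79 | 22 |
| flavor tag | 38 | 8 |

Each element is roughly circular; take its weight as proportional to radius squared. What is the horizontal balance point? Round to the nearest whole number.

Weights ∝ r²: product photo 4² = 16, weight callout 13² = 169, brand mark 22² = 484, flavor tag 8² = 64; Σw = 733.
x-moment: 16·51 + 169·9 + 484·79 + 64·38 = 43005; centroid 43005/733 ≈ 58.67.

x ≈ 59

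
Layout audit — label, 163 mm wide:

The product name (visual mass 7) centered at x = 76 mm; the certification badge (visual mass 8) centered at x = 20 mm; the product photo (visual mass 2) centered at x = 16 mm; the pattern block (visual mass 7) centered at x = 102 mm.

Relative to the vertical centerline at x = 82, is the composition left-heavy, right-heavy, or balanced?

Σw = 7 + 8 + 2 + 7 = 24.
Σw·x = 7·76 + 8·20 + 2·16 + 7·102 = 1438, so x̄ = 1438/24 ≈ 59.92.
59.9 lies left of the midline 82, so the layout is left-heavy.

left-heavy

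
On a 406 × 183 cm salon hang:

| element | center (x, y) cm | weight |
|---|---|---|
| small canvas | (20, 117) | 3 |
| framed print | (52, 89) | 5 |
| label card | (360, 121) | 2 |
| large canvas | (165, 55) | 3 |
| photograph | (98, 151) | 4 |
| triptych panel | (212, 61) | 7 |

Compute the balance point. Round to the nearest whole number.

(142, 93)

Weights sum to 3 + 5 + 2 + 3 + 4 + 7 = 24.
Σw·x = 3411; x̄ = 3411/24 ≈ 142.12.
Σw·y = 2234; ȳ = 2234/24 ≈ 93.08.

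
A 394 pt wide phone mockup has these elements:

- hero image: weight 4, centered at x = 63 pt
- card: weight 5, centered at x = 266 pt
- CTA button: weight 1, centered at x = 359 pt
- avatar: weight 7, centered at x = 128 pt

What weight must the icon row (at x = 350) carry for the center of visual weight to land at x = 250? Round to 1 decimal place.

Fixed elements: Σw = 4 + 5 + 1 + 7 = 17, Σw·x = 4·63 + 5·266 + 1·359 + 7·128 = 2837.
Balance at x = 250 requires (2837 + w·350) / (17 + w) = 250.
Rearranging, w·(350 − 250) = 250·17 − 2837 = 1413, so w ≈ 1413/100 = 14.13.

w ≈ 14.1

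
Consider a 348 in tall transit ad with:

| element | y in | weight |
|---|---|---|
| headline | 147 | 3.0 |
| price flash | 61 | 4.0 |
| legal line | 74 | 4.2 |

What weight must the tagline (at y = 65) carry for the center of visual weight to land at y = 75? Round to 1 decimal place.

w ≈ 15.6

Existing Σw = 11.2 (3.0 + 4.0 + 4.2); existing moment 3.0·147 + 4.0·61 + 4.2·74 = 995.8.
Set Σw·y/Σw = 75: (995.8 + 65w) = 75·(11.2 + w).
Solving: w = (75·11.2 − 995.8) / (65 − 75) = -155.8 / -10 ≈ 15.58.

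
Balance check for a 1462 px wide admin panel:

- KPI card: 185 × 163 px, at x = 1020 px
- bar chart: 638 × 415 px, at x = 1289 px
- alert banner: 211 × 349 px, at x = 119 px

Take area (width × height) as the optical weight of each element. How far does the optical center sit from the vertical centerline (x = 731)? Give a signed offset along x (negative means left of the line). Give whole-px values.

Areas: KPI card 185·163 = 30155, bar chart 638·415 = 264770, alert banner 211·349 = 73639. Total weight = 368564.
Σw·x = 30155·1020 + 264770·1289 + 73639·119 = 380809671, so x̄ = 380809671/368564 ≈ 1033.23.
Difference: 1033.23 − 731 ≈ 302.23.

≈ 302 px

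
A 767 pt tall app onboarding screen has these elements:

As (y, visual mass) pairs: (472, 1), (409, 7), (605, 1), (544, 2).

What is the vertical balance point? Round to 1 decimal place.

Total weight = 1 + 7 + 1 + 2 = 11.
y-moment: 1·472 + 7·409 + 1·605 + 2·544 = 5028; centroid 5028/11 ≈ 457.09.

y ≈ 457.1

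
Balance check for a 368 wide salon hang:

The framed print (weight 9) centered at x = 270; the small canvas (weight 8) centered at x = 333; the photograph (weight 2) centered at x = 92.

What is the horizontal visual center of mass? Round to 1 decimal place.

x ≈ 277.8

Total weight = 9 + 8 + 2 = 19.
x-moment: 9·270 + 8·333 + 2·92 = 5278; centroid 5278/19 ≈ 277.79.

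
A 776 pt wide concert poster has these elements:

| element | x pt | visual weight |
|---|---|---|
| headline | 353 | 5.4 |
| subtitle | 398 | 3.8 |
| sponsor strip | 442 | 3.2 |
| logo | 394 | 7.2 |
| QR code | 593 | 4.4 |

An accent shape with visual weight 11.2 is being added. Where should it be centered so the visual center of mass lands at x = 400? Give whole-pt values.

x ≈ 339

After adding the accent shape, total weight = 5.4 + 3.8 + 3.2 + 7.2 + 4.4 + 11.2 = 35.2.
x: target moment 35.2×400 = 14080.0; current 5.4·353 + 3.8·398 + 3.2·442 + 7.2·394 + 4.4·593 = 10279.0; the accent shape supplies 3801.0, so x = 3801.0/11.2 ≈ 339.38.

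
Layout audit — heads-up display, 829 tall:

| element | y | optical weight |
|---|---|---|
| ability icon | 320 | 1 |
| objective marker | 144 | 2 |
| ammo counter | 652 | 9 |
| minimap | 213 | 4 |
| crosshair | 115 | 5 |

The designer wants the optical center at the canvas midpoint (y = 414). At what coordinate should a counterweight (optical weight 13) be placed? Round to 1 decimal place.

y ≈ 474.8

After adding the counterweight, total weight = 1 + 2 + 9 + 4 + 5 + 13 = 34.
Along y: (7903 + 13·y) / 34 = 414 (existing moment 1·320 + 2·144 + 9·652 + 4·213 + 5·115 = 7903) ⇒ y = (14076 − 7903) / 13 ≈ 474.85.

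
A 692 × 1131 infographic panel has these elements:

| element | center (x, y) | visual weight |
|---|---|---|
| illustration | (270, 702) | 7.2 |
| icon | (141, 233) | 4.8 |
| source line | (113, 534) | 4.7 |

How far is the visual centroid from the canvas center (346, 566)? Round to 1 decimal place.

Σw = 7.2 + 4.8 + 4.7 = 16.7.
x-moment: 7.2·270 + 4.8·141 + 4.7·113 = 3151.9; centroid 3151.9/16.7 ≈ 188.74.
y-moment: 7.2·702 + 4.8·233 + 4.7·534 = 8682.6; centroid 8682.6/16.7 ≈ 519.92.
From (346, 566): dx = -157.26, dy = -46.08, so the distance is √(dx²+dy²) ≈ 163.88.

≈ 163.9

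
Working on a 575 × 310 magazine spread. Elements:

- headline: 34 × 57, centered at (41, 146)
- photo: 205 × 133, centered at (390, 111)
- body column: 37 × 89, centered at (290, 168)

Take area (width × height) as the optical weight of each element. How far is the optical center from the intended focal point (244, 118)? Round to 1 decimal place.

≈ 115.1

Areas: headline 34·57 = 1938, photo 205·133 = 27265, body column 37·89 = 3293. Total weight = 32496.
x-moment: 1938·41 + 27265·390 + 3293·290 = 11667778; centroid 11667778/32496 ≈ 359.05.
y-moment: 1938·146 + 27265·111 + 3293·168 = 3862587; centroid 3862587/32496 ≈ 118.86.
Offset from (244, 118): Δx ≈ 115.05, Δy ≈ 0.86; distance = √(Δx² + Δy²) ≈ 115.06.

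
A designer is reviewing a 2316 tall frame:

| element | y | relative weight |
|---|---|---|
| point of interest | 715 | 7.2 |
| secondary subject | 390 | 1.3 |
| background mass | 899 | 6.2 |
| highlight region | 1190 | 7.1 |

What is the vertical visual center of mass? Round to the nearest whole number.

y ≈ 903

Weights sum to 7.2 + 1.3 + 6.2 + 7.1 = 21.8.
y-moment: 7.2·715 + 1.3·390 + 6.2·899 + 7.1·1190 = 19677.8; centroid 19677.8/21.8 ≈ 902.65.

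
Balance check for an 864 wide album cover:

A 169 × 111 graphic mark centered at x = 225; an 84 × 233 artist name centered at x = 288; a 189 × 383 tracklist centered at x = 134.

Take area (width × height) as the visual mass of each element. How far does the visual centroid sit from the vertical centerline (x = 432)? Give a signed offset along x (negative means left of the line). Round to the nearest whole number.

Taking area as weight: graphic mark 169·111 = 18759, artist name 84·233 = 19572, tracklist 189·383 = 72387. Sum 110718.
x-moment: 18759·225 + 19572·288 + 72387·134 = 19557369; centroid 19557369/110718 ≈ 176.64.
Against x = 432, that's 176.64 − 432 = -255.36.

≈ -255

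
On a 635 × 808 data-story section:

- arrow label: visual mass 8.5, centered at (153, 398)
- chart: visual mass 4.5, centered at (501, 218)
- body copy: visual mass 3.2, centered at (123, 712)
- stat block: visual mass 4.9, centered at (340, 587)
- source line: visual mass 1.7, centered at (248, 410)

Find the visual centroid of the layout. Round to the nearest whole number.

(265, 448)

Weights sum to 8.5 + 4.5 + 3.2 + 4.9 + 1.7 = 22.8.
x-moment: 8.5·153 + 4.5·501 + 3.2·123 + 4.9·340 + 1.7·248 = 6036.2; centroid 6036.2/22.8 ≈ 264.75.
y-moment: 8.5·398 + 4.5·218 + 3.2·712 + 4.9·587 + 1.7·410 = 10215.7; centroid 10215.7/22.8 ≈ 448.06.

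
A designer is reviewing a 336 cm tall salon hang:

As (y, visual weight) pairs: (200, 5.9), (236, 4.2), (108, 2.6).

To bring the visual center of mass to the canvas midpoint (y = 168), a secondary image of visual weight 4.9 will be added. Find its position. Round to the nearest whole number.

y ≈ 103

With the secondary image, Σw becomes 5.9 + 4.2 + 2.6 + 4.9 = 17.6.
y: target moment 17.6×168 = 2956.8; current 5.9·200 + 4.2·236 + 2.6·108 = 2452.0; the secondary image supplies 504.8, so y = 504.8/4.9 ≈ 103.02.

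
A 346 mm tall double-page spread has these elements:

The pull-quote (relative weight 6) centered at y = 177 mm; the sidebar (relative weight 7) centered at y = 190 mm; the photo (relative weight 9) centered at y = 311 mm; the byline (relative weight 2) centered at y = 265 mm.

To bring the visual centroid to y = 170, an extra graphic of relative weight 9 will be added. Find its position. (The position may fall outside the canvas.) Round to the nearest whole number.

y ≈ -12

After adding the extra graphic, total weight = 6 + 7 + 9 + 2 + 9 = 33.
y: need Σw·y = 33·170 = 5610. Existing = 6·177 + 7·190 + 9·311 + 2·265 = 5721. Remainder -111 / 9 ≈ -12.33.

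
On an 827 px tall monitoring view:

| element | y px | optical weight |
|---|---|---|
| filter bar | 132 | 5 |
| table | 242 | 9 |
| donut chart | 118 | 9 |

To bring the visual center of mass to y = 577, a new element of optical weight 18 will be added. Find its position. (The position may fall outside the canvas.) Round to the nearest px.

After adding the new element, total weight = 5 + 9 + 9 + 18 = 41.
y: target moment 41×577 = 23657; current 5·132 + 9·242 + 9·118 = 3900; the new element supplies 19757, so y = 19757/18 ≈ 1097.61.

y ≈ 1098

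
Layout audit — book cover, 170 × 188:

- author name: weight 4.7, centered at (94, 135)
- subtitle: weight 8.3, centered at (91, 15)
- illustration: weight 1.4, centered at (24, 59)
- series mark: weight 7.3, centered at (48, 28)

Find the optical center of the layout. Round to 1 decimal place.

(72.9, 48.2)

Weights sum to 4.7 + 8.3 + 1.4 + 7.3 = 21.7.
x: (4.7·94 + 8.3·91 + 1.4·24 + 7.3·48) / 21.7 = 1581.1 / 21.7 ≈ 72.86
y: (4.7·135 + 8.3·15 + 1.4·59 + 7.3·28) / 21.7 = 1046.0 / 21.7 ≈ 48.20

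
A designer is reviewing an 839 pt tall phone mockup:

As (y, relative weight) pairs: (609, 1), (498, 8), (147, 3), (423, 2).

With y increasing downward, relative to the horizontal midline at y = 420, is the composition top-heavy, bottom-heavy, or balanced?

balanced

Σw = 1 + 8 + 3 + 2 = 14.
y: (1·609 + 8·498 + 3·147 + 2·423) / 14 = 5880 / 14 ≈ 420.00
420.00 = 420 exactly: balanced.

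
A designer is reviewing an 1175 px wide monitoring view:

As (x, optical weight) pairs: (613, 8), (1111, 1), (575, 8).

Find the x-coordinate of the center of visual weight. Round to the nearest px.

Σw = 8 + 1 + 8 = 17.
x-moment: 8·613 + 1·1111 + 8·575 = 10615; centroid 10615/17 ≈ 624.41.

x ≈ 624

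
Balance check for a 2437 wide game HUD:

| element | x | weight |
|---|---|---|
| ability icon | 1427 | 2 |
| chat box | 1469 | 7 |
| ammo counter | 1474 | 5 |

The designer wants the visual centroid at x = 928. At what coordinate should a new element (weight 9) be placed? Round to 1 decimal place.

x ≈ 93.0

After adding the new element, total weight = 2 + 7 + 5 + 9 = 23.
Along x: (20507 + 9·x) / 23 = 928 (existing moment 2·1427 + 7·1469 + 5·1474 = 20507) ⇒ x = (21344 − 20507) / 9 ≈ 93.00.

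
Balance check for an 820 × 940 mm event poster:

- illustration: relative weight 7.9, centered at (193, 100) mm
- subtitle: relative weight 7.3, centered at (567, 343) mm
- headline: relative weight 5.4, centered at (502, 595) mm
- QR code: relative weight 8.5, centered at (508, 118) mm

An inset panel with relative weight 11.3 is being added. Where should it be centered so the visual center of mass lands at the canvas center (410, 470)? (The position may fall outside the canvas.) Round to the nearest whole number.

(343, 1016)

With the inset panel, Σw becomes 7.9 + 7.3 + 5.4 + 8.5 + 11.3 = 40.4.
Along x: (12692.6 + 11.3·x) / 40.4 = 410 (existing moment 7.9·193 + 7.3·567 + 5.4·502 + 8.5·508 = 12692.6) ⇒ x = (16564.0 − 12692.6) / 11.3 ≈ 342.60.
Along y: (7509.9 + 11.3·y) / 40.4 = 470 (existing moment 7.9·100 + 7.3·343 + 5.4·595 + 8.5·118 = 7509.9) ⇒ y = (18988.0 − 7509.9) / 11.3 ≈ 1015.76.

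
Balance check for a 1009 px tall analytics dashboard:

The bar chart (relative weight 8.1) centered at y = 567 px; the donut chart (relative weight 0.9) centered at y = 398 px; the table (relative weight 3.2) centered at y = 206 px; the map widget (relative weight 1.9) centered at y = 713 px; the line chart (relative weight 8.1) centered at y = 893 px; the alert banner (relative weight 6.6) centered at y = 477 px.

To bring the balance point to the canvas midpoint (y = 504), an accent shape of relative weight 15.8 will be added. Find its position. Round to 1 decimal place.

After adding the accent shape, total weight = 8.1 + 0.9 + 3.2 + 1.9 + 8.1 + 6.6 + 15.8 = 44.6.
Along y: (17346.3 + 15.8·y) / 44.6 = 504 (existing moment 8.1·567 + 0.9·398 + 3.2·206 + 1.9·713 + 8.1·893 + 6.6·477 = 17346.3) ⇒ y = (22478.4 − 17346.3) / 15.8 ≈ 324.82.

y ≈ 324.8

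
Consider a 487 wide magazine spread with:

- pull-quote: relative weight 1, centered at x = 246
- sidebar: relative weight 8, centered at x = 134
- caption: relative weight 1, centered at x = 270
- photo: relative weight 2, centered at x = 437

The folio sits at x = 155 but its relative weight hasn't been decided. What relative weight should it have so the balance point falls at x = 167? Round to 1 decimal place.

w ≈ 38.2

Fixed elements: Σw = 1 + 8 + 1 + 2 = 12, Σw·x = 1·246 + 8·134 + 1·270 + 2·437 = 2462.
For the centroid to hit 167: (2462 + w·155) / (12 + w) = 167.
Solving: w = (167·12 − 2462) / (155 − 167) = -458 / -12 ≈ 38.17.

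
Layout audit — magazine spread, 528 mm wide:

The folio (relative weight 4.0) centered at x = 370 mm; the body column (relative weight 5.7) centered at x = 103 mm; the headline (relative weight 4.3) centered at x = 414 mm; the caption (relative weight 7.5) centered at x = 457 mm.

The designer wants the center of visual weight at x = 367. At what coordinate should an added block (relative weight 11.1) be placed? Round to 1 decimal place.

With the added block, Σw becomes 4.0 + 5.7 + 4.3 + 7.5 + 11.1 = 32.6.
x: need Σw·x = 32.6·367 = 11964.2. Existing = 4.0·370 + 5.7·103 + 4.3·414 + 7.5·457 = 7274.8. Remainder 4689.4 / 11.1 ≈ 422.47.

x ≈ 422.5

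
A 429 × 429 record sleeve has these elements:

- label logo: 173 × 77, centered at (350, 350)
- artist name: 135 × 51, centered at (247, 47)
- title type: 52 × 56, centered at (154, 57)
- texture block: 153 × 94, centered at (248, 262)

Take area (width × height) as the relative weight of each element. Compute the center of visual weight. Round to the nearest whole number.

Areas → weights: label logo 173·77 = 13321, artist name 135·51 = 6885, title type 52·56 = 2912, texture block 153·94 = 14382; Σw = 37500.
Σw·x = 13321·350 + 6885·247 + 2912·154 + 14382·248 = 10378129, so x̄ = 10378129/37500 ≈ 276.75.
Σw·y = 13321·350 + 6885·47 + 2912·57 + 14382·262 = 8920013, so ȳ = 8920013/37500 ≈ 237.87.

(277, 238)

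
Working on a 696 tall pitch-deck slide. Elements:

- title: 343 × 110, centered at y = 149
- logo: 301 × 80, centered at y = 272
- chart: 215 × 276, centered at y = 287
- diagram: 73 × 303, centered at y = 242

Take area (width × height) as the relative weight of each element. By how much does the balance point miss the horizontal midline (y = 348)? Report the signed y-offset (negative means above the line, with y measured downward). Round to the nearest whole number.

≈ -107

Areas → weights: title 343·110 = 37730, logo 301·80 = 24080, chart 215·276 = 59340, diagram 73·303 = 22119; Σw = 143269.
Σw·y = 37730·149 + 24080·272 + 59340·287 + 22119·242 = 34554908, so ȳ = 34554908/143269 ≈ 241.19.
Difference: 241.19 − 348 ≈ -106.81.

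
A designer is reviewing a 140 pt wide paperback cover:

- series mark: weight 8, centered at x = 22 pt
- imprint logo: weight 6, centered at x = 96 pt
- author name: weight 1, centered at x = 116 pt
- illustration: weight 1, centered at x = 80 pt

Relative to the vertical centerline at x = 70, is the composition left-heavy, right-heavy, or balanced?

left-heavy

Total weight = 8 + 6 + 1 + 1 = 16.
Σw·x = 8·22 + 6·96 + 1·116 + 1·80 = 948, so x̄ = 948/16 ≈ 59.25.
59.2 lies left of the midline 70, so the layout is left-heavy.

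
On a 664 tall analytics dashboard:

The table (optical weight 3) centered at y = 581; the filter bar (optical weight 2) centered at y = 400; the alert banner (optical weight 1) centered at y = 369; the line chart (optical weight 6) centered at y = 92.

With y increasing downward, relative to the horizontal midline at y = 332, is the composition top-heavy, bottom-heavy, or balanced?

Total weight = 3 + 2 + 1 + 6 = 12.
y-moment: 3·581 + 2·400 + 1·369 + 6·92 = 3464; centroid 3464/12 ≈ 288.67.
288.7 lies above (smaller y than) the midline 332, so the layout is top-heavy.

top-heavy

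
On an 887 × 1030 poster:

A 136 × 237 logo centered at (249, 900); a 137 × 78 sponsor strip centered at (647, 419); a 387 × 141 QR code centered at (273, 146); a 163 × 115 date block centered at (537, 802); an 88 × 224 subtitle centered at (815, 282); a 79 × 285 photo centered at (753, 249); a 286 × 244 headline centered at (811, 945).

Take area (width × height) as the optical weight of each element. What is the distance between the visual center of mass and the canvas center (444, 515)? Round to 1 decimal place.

Taking area as weight: logo 136·237 = 32232, sponsor strip 137·78 = 10686, QR code 387·141 = 54567, date block 163·115 = 18745, subtitle 88·224 = 19712, photo 79·285 = 22515, headline 286·244 = 69784. Sum 228241.
x: (32232·249 + 10686·647 + 54567·273 + 18745·537 + 19712·815 + 22515·753 + 69784·811) / 228241 = 129516365 / 228241 ≈ 567.45
y: (32232·900 + 10686·419 + 54567·146 + 18745·802 + 19712·282 + 22515·249 + 69784·945) / 228241 = 133597405 / 228241 ≈ 585.33
Offset from (444, 515): Δx ≈ 123.45, Δy ≈ 70.33; distance = √(Δx² + Δy²) ≈ 142.08.

≈ 142.1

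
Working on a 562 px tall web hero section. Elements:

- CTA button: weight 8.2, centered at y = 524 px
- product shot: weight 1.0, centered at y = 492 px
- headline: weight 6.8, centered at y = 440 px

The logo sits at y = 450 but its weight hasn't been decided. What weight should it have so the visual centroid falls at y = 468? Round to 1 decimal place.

Existing Σw = 16.0 (8.2 + 1.0 + 6.8); existing moment 8.2·524 + 1.0·492 + 6.8·440 = 7780.8.
Balance at y = 468 requires (7780.8 + w·450) / (16.0 + w) = 468.
Solving: w = (468·16.0 − 7780.8) / (450 − 468) = -292.8 / -18 ≈ 16.27.

w ≈ 16.3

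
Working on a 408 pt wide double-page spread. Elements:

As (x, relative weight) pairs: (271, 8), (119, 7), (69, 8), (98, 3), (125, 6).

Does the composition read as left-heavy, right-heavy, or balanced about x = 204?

Σw = 8 + 7 + 8 + 3 + 6 = 32.
x: (8·271 + 7·119 + 8·69 + 3·98 + 6·125) / 32 = 4597 / 32 ≈ 143.66
143.7 lies left of the midline 204, so the layout is left-heavy.

left-heavy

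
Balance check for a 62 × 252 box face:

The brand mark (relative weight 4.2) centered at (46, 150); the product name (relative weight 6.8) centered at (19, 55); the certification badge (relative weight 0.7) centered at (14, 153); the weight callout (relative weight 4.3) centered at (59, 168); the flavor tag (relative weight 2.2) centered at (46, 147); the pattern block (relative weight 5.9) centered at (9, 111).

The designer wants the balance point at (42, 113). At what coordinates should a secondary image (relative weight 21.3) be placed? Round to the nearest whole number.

After adding the secondary image, total weight = 4.2 + 6.8 + 0.7 + 4.3 + 2.2 + 5.9 + 21.3 = 45.4.
x: target moment 45.4×42 = 1906.8; current 4.2·46 + 6.8·19 + 0.7·14 + 4.3·59 + 2.2·46 + 5.9·9 = 740.2; the secondary image supplies 1166.6, so x = 1166.6/21.3 ≈ 54.77.
y: target moment 45.4×113 = 5130.2; current 4.2·150 + 6.8·55 + 0.7·153 + 4.3·168 + 2.2·147 + 5.9·111 = 2811.8; the secondary image supplies 2318.4, so y = 2318.4/21.3 ≈ 108.85.

(55, 109)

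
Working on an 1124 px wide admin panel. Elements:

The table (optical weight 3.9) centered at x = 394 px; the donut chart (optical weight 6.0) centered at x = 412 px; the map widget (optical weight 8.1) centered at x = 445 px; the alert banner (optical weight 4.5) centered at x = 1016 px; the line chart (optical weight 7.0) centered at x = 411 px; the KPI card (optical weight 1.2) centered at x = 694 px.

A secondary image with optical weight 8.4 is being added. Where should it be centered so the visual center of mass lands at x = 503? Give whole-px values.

After adding the secondary image, total weight = 3.9 + 6.0 + 8.1 + 4.5 + 7.0 + 1.2 + 8.4 = 39.1.
Along x: (15894.9 + 8.4·x) / 39.1 = 503 (existing moment 3.9·394 + 6.0·412 + 8.1·445 + 4.5·1016 + 7.0·411 + 1.2·694 = 15894.9) ⇒ x = (19667.3 − 15894.9) / 8.4 ≈ 449.10.

x ≈ 449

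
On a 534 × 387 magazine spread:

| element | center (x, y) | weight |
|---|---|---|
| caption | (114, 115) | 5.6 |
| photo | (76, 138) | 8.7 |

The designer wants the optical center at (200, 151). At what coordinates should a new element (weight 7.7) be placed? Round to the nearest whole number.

(403, 192)

With the new element, Σw becomes 5.6 + 8.7 + 7.7 = 22.0.
x: need Σw·x = 22.0·200 = 4400.0. Existing = 5.6·114 + 8.7·76 = 1299.6. Remainder 3100.4 / 7.7 ≈ 402.65.
y: need Σw·y = 22.0·151 = 3322.0. Existing = 5.6·115 + 8.7·138 = 1844.6. Remainder 1477.4 / 7.7 ≈ 191.87.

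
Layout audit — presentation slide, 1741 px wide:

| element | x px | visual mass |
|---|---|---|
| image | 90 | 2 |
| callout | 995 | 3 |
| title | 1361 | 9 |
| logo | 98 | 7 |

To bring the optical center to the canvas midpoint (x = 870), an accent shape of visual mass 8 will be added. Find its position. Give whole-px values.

After adding the accent shape, total weight = 2 + 3 + 9 + 7 + 8 = 29.
x: target moment 29×870 = 25230; current 2·90 + 3·995 + 9·1361 + 7·98 = 16100; the accent shape supplies 9130, so x = 9130/8 ≈ 1141.25.

x ≈ 1141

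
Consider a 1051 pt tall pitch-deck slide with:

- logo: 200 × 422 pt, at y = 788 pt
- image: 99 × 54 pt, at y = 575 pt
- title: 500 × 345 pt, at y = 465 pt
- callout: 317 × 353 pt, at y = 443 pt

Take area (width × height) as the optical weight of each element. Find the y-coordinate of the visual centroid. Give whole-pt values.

Areas: logo 200·422 = 84400, image 99·54 = 5346, title 500·345 = 172500, callout 317·353 = 111901. Total weight = 374147.
y-moment: 84400·788 + 5346·575 + 172500·465 + 111901·443 = 199365793; centroid 199365793/374147 ≈ 532.85.

y ≈ 533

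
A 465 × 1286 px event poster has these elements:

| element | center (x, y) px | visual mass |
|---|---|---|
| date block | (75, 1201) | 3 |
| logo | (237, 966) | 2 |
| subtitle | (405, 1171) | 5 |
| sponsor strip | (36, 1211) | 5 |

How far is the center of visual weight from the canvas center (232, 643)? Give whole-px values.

Weights sum to 3 + 2 + 5 + 5 = 15.
Σw·x = 3·75 + 2·237 + 5·405 + 5·36 = 2904, so x̄ = 2904/15 ≈ 193.60.
Σw·y = 3·1201 + 2·966 + 5·1171 + 5·1211 = 17445, so ȳ = 17445/15 ≈ 1163.00.
From (232, 643): dx = -38.40, dy = 520.00, so the distance is √(dx²+dy²) ≈ 521.42.

≈ 521 px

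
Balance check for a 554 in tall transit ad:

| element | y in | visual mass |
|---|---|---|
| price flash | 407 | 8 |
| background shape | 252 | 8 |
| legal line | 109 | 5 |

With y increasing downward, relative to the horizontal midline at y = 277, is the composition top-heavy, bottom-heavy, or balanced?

Σw = 8 + 8 + 5 = 21.
Σw·y = 8·407 + 8·252 + 5·109 = 5817, so ȳ = 5817/21 ≈ 277.00.
The centroid 277.00 matches the midline at 277, so the layout is balanced.

balanced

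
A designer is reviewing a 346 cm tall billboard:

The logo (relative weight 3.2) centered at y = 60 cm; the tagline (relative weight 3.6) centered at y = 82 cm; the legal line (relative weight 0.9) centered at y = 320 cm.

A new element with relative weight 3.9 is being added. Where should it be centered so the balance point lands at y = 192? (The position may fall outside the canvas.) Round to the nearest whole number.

y ≈ 372

New total weight: (3.2 + 3.6 + 0.9) + 3.9 = 11.6.
y: target moment 11.6×192 = 2227.2; current 3.2·60 + 3.6·82 + 0.9·320 = 775.2; the new element supplies 1452.0, so y = 1452.0/3.9 ≈ 372.31.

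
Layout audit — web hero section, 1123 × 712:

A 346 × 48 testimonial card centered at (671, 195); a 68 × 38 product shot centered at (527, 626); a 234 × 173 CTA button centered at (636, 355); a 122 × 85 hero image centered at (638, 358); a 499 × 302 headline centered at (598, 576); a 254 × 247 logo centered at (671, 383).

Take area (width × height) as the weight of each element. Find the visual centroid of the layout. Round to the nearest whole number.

(625, 472)

Taking area as weight: testimonial card 346·48 = 16608, product shot 68·38 = 2584, CTA button 234·173 = 40482, hero image 122·85 = 10370, headline 499·302 = 150698, logo 254·247 = 62738. Sum 283480.
Σw·x = 177082950; x̄ = 177082950/283480 ≈ 624.68.
Σw·y = 133770416; ȳ = 133770416/283480 ≈ 471.89.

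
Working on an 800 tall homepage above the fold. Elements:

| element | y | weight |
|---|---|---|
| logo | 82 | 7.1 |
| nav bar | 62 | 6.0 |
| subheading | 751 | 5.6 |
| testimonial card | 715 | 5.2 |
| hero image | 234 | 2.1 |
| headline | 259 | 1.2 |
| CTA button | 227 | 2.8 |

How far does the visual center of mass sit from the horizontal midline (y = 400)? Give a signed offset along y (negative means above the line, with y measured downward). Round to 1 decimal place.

≈ -56.1

Weights sum to 7.1 + 6.0 + 5.6 + 5.2 + 2.1 + 1.2 + 2.8 = 30.0.
y-moment: 7.1·82 + 6.0·62 + 5.6·751 + 5.2·715 + 2.1·234 + 1.2·259 + 2.8·227 = 10315.6; centroid 10315.6/30.0 ≈ 343.85.
Offset from y = 400: 343.85 − 400 ≈ -56.15.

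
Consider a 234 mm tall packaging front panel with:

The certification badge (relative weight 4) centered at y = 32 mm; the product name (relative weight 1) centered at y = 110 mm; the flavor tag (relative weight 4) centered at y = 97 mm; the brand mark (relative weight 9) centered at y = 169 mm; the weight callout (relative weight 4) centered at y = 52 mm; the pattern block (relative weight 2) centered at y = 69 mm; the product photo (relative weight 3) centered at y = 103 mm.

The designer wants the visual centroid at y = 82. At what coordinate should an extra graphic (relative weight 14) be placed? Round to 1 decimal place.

y ≈ 40.0

After adding the extra graphic, total weight = 4 + 1 + 4 + 9 + 4 + 2 + 3 + 14 = 41.
Along y: (2802 + 14·y) / 41 = 82 (existing moment 4·32 + 1·110 + 4·97 + 9·169 + 4·52 + 2·69 + 3·103 = 2802) ⇒ y = (3362 − 2802) / 14 ≈ 40.00.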